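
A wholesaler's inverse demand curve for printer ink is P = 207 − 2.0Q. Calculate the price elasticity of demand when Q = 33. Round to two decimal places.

At Q = 33, P = 207 − 2.0(33) = 141.00.
dP/dQ = −2.0, so dQ/dP = 1/(−2.0) = -0.500.
ε = (dQ/dP)(P/Q) = (-0.500)(141.00/33).

-2.14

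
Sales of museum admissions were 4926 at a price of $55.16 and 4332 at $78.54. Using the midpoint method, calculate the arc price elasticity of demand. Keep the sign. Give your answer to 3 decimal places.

-0.367

ΔQ = 4332 − 4926 = -594; ΔP = 78.54 − 55.16 = 23.38.
Midpoints: P̄ = 66.85, Q̄ = 4629.0.
ε = (ΔQ/ΔP)(P̄/Q̄) = (-594/23.38)(66.85/4629.0).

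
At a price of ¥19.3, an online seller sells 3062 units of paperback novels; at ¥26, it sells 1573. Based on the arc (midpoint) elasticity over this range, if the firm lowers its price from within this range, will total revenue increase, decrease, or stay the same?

Arc ε = (-1489/6.7)(22.65/2317.5) ≈ -2.172.
|ε| = 2.17 > 1, so demand is elastic. A price cut therefore raises total revenue.

increase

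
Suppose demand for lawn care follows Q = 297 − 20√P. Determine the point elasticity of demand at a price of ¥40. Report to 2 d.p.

-0.37

At P = 40, Q = 170.509.
dQ/dP = −20/(2√P) = -1.581.
ε = (dQ/dP)(P/Q) = (-1.581)(40/170.509).
|ε| < 1, so demand is inelastic at this price.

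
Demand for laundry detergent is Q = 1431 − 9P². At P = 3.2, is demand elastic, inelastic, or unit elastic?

Q = 1338.840, dQ/dP = -57.600.
ε = (dQ/dP)(P/Q) ≈ -0.138.
|ε| = 0.14 < 1.

inelastic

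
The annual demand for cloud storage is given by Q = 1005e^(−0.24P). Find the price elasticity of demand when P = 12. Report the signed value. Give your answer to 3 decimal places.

At P = 12, Q = 56.415.
dQ/dP = −0.24·1005e^(−0.24P) = −0.24Q = -13.540.
ε = (dQ/dP)(P/Q) = (-13.540)(12/56.415).

-2.880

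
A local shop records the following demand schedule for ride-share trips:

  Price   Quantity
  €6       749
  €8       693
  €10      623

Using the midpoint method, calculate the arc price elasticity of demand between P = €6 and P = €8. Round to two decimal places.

At P = 6, Q = 749; at P = 8, Q = 693.
ΔQ = -56, ΔP = 2. Midpoints: P̄ = 7.00, Q̄ = 721.0.
ε = (ΔQ/ΔP)(P̄/Q̄) = (-56/2)(7.00/721.0).

-0.27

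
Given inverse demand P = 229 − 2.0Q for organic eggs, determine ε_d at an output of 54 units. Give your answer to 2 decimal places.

-1.12

At Q = 54, P = 229 − 2.0(54) = 121.00.
dP/dQ = −2.0, so dQ/dP = 1/(−2.0) = -0.500.
ε = (dQ/dP)(P/Q) = (-0.500)(121.00/54).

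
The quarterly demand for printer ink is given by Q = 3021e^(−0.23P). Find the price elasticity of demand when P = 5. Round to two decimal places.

-1.15

At P = 5, Q = 956.560.
dQ/dP = −0.23·3021e^(−0.23P) = −0.23Q = -220.009.
ε = (dQ/dP)(P/Q) = (-220.009)(5/956.560).
|ε| > 1, so demand is elastic at this price.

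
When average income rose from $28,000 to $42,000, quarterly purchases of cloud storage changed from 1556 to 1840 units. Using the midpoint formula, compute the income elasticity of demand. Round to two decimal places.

ΔQ = 284, ΔI = 14000. Midpoints: Ī = 35,000, Q̄ = 1698.0.
ε_I = (ΔQ/ΔI)(Ī/Q̄) = (284/14000)(35000/1698.0).
ε_I > 0, so the good is normal.

0.42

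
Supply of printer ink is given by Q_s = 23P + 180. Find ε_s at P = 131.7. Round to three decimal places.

At P = 131.7, Q_s = 3209.10.
dQ_s/dP = 23.
ε_s = (dQ_s/dP)(P/Q_s) = (23)(131.7/3209.10).

0.944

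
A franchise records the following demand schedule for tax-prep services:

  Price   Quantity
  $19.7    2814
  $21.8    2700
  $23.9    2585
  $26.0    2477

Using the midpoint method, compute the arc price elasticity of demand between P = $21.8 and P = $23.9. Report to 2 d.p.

At P = 21.8, Q = 2700; at P = 23.9, Q = 2585.
ΔQ = -115, ΔP = 2.1. Midpoints: P̄ = 22.85, Q̄ = 2642.5.
ε = (ΔQ/ΔP)(P̄/Q̄) = (-115/2.1)(22.85/2642.5).

-0.47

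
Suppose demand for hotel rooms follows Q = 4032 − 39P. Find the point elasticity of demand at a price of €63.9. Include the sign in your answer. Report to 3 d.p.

-1.618

At P = 63.9, Q = 1539.900.
dQ/dP = −39.
ε = (dQ/dP)(P/Q) = (-39)(63.9/1539.900).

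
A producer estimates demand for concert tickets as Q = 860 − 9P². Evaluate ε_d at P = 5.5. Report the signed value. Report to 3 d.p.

At P = 5.5, Q = 587.750.
dQ/dP = −18P = -99.
ε = (dQ/dP)(P/Q) = (-99)(5.5/587.750).

-0.926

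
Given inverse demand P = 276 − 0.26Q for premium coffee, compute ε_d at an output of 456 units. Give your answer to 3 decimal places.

At Q = 456, P = 276 − 0.26(456) = 157.44.
dP/dQ = −0.26, so dQ/dP = 1/(−0.26) = -3.846.
ε = (dQ/dP)(P/Q) = (-3.846)(157.44/456).

-1.328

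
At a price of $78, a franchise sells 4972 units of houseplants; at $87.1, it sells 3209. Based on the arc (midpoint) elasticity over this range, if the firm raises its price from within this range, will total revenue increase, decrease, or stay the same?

Arc ε = (-1763/9.1)(82.55/4090.5) ≈ -3.910.
|ε| = 3.91 > 1, so demand is elastic. A price rise therefore reduces total revenue.

decrease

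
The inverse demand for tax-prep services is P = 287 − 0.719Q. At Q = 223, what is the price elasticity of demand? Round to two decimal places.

At Q = 223, P = 287 − 0.719(223) = 126.66.
dP/dQ = −0.719, so dQ/dP = 1/(−0.719) = -1.391.
ε = (dQ/dP)(P/Q) = (-1.391)(126.66/223).

-0.79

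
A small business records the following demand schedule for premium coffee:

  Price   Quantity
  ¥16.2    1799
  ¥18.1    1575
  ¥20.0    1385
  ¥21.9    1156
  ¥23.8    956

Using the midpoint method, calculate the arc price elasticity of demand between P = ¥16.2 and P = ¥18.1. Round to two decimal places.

At P = 16.2, Q = 1799; at P = 18.1, Q = 1575.
ΔQ = -224, ΔP = 1.9. Midpoints: P̄ = 17.15, Q̄ = 1687.0.
ε = (ΔQ/ΔP)(P̄/Q̄) = (-224/1.9)(17.15/1687.0).

-1.20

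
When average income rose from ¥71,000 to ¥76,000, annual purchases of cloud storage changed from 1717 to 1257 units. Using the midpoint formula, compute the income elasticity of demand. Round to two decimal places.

-4.55

ΔQ = -460, ΔI = 5000. Midpoints: Ī = 73,500, Q̄ = 1487.0.
ε_I = (ΔQ/ΔI)(Ī/Q̄) = (-460/5000)(73500/1487.0).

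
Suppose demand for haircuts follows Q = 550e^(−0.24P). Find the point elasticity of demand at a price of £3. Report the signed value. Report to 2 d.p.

-0.72

At P = 3, Q = 267.714.
dQ/dP = −0.24·550e^(−0.24P) = −0.24Q = -64.251.
ε = (dQ/dP)(P/Q) = (-64.251)(3/267.714).
|ε| < 1, so demand is inelastic at this price.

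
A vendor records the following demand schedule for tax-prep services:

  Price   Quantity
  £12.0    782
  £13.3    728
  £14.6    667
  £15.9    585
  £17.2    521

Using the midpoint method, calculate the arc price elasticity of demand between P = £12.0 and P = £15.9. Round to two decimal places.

-1.03

At P = 12.0, Q = 782; at P = 15.9, Q = 585.
ΔQ = -197, ΔP = 3.9. Midpoints: P̄ = 13.95, Q̄ = 683.5.
ε = (ΔQ/ΔP)(P̄/Q̄) = (-197/3.9)(13.95/683.5).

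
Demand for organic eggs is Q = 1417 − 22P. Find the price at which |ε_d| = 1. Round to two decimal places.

32.20

For linear demand Q = a − bP, ε = −bP/(a − bP). |ε| = 1 when bP = a − bP, i.e. P = a/(2b).
P = 1417/(2·22) = 1417/44 = 32.2045.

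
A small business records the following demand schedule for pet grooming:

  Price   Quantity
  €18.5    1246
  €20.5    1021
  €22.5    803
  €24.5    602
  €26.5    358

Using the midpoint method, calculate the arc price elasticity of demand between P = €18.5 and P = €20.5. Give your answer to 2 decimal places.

-1.94

At P = 18.5, Q = 1246; at P = 20.5, Q = 1021.
ΔQ = -225, ΔP = 2.0. Midpoints: P̄ = 19.50, Q̄ = 1133.5.
ε = (ΔQ/ΔP)(P̄/Q̄) = (-225/2.0)(19.50/1133.5).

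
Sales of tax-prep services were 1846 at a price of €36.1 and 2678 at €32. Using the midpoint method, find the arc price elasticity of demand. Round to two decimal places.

-3.05

ΔQ = 2678 − 1846 = 832; ΔP = 32 − 36.1 = -4.1.
Midpoints: P̄ = 34.05, Q̄ = 2262.0.
ε = (ΔQ/ΔP)(P̄/Q̄) = (832/-4.1)(34.05/2262.0).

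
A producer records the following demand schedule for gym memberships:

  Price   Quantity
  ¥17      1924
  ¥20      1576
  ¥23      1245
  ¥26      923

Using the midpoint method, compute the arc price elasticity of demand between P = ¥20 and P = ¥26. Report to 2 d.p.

At P = 20, Q = 1576; at P = 26, Q = 923.
ΔQ = -653, ΔP = 6. Midpoints: P̄ = 23.00, Q̄ = 1249.5.
ε = (ΔQ/ΔP)(P̄/Q̄) = (-653/6)(23.00/1249.5).

-2.00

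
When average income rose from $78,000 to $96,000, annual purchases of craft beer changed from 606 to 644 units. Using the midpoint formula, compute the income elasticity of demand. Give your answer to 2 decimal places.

0.29

ΔQ = 38, ΔI = 18000. Midpoints: Ī = 87,000, Q̄ = 625.0.
ε_I = (ΔQ/ΔI)(Ī/Q̄) = (38/18000)(87000/625.0).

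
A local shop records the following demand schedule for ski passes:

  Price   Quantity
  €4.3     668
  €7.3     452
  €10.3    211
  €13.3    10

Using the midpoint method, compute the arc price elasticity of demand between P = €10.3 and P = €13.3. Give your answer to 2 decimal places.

At P = 10.3, Q = 211; at P = 13.3, Q = 10.
ΔQ = -201, ΔP = 3.0. Midpoints: P̄ = 11.80, Q̄ = 110.5.
ε = (ΔQ/ΔP)(P̄/Q̄) = (-201/3.0)(11.80/110.5).

-7.15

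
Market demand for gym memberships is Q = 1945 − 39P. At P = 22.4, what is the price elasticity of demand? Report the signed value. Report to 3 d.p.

At P = 22.4, Q = 1071.400.
dQ/dP = −39.
ε = (dQ/dP)(P/Q) = (-39)(22.4/1071.400).

-0.815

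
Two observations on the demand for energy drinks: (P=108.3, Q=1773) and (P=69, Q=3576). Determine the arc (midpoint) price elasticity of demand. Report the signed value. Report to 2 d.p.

ΔQ = 3576 − 1773 = 1803; ΔP = 69 − 108.3 = -39.3.
Midpoints: P̄ = 88.65, Q̄ = 2674.5.
ε = (ΔQ/ΔP)(P̄/Q̄) = (1803/-39.3)(88.65/2674.5).

-1.52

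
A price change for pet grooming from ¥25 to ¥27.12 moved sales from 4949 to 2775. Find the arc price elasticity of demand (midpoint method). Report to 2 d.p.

ΔQ = 2775 − 4949 = -2174; ΔP = 27.12 − 25 = 2.12.
Midpoints: P̄ = 26.06, Q̄ = 3862.0.
ε = (ΔQ/ΔP)(P̄/Q̄) = (-2174/2.12)(26.06/3862.0).

-6.92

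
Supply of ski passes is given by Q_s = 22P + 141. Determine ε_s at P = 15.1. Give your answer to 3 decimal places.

0.702

At P = 15.1, Q_s = 473.20.
dQ_s/dP = 22.
ε_s = (dQ_s/dP)(P/Q_s) = (22)(15.1/473.20).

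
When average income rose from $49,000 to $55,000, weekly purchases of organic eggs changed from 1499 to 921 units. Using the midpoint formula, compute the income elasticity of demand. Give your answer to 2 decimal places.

-4.14

ΔQ = -578, ΔI = 6000. Midpoints: Ī = 52,000, Q̄ = 1210.0.
ε_I = (ΔQ/ΔI)(Ī/Q̄) = (-578/6000)(52000/1210.0).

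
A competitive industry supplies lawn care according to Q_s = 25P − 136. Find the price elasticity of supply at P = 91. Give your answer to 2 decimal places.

1.06

At P = 91, Q_s = 2139.
dQ_s/dP = 25.
ε_s = (dQ_s/dP)(P/Q_s) = (25)(91/2139).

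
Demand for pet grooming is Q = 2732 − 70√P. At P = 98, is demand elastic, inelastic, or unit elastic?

inelastic

Q = 2039.035, dQ/dP = -3.536.
ε = (dQ/dP)(P/Q) ≈ -0.170.
|ε| = 0.17 < 1.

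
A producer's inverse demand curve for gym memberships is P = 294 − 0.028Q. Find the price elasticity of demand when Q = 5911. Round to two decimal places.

-0.78

At Q = 5911, P = 294 − 0.028(5911) = 128.49.
dP/dQ = −0.028, so dQ/dP = 1/(−0.028) = -35.714.
ε = (dQ/dP)(P/Q) = (-35.714)(128.49/5911).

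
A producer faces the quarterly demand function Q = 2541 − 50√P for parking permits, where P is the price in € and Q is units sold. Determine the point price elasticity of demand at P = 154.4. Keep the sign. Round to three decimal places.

-0.162

At P = 154.4, Q = 1919.711.
dQ/dP = −50/(2√P) = -2.012.
ε = (dQ/dP)(P/Q) = (-2.012)(154.4/1919.711).
|ε| < 1, so demand is inelastic at this price.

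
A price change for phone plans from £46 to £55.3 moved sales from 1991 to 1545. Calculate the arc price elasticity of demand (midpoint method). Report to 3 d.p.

ΔQ = 1545 − 1991 = -446; ΔP = 55.3 − 46 = 9.3.
Midpoints: P̄ = 50.65, Q̄ = 1768.0.
ε = (ΔQ/ΔP)(P̄/Q̄) = (-446/9.3)(50.65/1768.0).

-1.374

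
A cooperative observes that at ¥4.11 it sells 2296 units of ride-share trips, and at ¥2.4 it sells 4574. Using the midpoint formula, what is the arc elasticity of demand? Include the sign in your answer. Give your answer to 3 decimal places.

-1.262

ΔQ = 4574 − 2296 = 2278; ΔP = 2.4 − 4.11 = -1.71.
Midpoints: P̄ = 3.25, Q̄ = 3435.0.
ε = (ΔQ/ΔP)(P̄/Q̄) = (2278/-1.71)(3.25/3435.0).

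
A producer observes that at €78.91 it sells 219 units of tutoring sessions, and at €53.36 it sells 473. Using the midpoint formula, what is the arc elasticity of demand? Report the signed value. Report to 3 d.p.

-1.900

ΔQ = 473 − 219 = 254; ΔP = 53.36 − 78.91 = -25.55.
Midpoints: P̄ = 66.13, Q̄ = 346.0.
ε = (ΔQ/ΔP)(P̄/Q̄) = (254/-25.55)(66.13/346.0).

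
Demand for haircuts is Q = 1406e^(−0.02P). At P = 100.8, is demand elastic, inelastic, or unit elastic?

Q = 187.261, dQ/dP = -3.745.
ε = (dQ/dP)(P/Q) ≈ -2.016.
|ε| = 2.02 > 1.

elastic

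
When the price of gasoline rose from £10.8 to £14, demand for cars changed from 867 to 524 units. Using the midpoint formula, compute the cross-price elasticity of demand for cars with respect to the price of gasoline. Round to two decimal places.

ΔQ_x = 524 − 867 = -343; ΔP_y = 14 − 10.8 = 3.2.
Midpoints: P̄_y = 12.40, Q̄_x = 695.5.
ε_xy = (ΔQ_x/ΔP_y)(P̄_y/Q̄_x) = (-343/3.2)(12.40/695.5).
ε_xy < 0, so the goods are complements.

-1.91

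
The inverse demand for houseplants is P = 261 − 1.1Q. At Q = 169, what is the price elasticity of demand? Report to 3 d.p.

At Q = 169, P = 261 − 1.1(169) = 75.10.
dP/dQ = −1.1, so dQ/dP = 1/(−1.1) = -0.909.
ε = (dQ/dP)(P/Q) = (-0.909)(75.10/169).

-0.404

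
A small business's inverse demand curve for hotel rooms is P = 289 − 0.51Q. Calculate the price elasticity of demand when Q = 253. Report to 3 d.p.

-1.240

At Q = 253, P = 289 − 0.51(253) = 159.97.
dP/dQ = −0.51, so dQ/dP = 1/(−0.51) = -1.961.
ε = (dQ/dP)(P/Q) = (-1.961)(159.97/253).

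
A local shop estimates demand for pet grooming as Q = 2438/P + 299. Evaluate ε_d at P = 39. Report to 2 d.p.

-0.17

At P = 39, Q = 361.513.
dQ/dP = −2438/P² = -1.603.
ε = (dQ/dP)(P/Q) = (-1.603)(39/361.513).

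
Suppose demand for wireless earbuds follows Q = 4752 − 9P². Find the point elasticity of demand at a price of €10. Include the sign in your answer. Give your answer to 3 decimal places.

At P = 10, Q = 3852.
dQ/dP = −18P = -180.
ε = (dQ/dP)(P/Q) = (-180)(10/3852).

-0.467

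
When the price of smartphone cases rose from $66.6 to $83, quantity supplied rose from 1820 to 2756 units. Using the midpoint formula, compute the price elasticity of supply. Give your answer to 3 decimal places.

1.866

ΔQ = 2756 − 1820 = 936; ΔP = 83 − 66.6 = 16.4.
Midpoints: P̄ = 74.80, Q̄ = 2288.0.
ε_s = (ΔQ/ΔP)(P̄/Q̄) = (936/16.4)(74.80/2288.0).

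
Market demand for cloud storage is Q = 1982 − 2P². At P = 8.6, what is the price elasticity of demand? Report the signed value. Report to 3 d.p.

-0.161

At P = 8.6, Q = 1834.080.
dQ/dP = −4P = -34.400.
ε = (dQ/dP)(P/Q) = (-34.400)(8.6/1834.080).
|ε| < 1, so demand is inelastic at this price.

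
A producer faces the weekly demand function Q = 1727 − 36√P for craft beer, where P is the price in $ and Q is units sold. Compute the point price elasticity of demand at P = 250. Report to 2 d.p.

-0.25

At P = 250, Q = 1157.790.
dQ/dP = −36/(2√P) = -1.138.
ε = (dQ/dP)(P/Q) = (-1.138)(250/1157.790).
|ε| < 1, so demand is inelastic at this price.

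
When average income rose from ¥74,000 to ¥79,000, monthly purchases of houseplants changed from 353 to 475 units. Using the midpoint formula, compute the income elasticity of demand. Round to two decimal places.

ΔQ = 122, ΔI = 5000. Midpoints: Ī = 76,500, Q̄ = 414.0.
ε_I = (ΔQ/ΔI)(Ī/Q̄) = (122/5000)(76500/414.0).
ε_I > 0, so the good is normal.

4.51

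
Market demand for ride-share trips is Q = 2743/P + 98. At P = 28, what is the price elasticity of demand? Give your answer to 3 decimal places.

At P = 28, Q = 195.964.
dQ/dP = −2743/P² = -3.499.
ε = (dQ/dP)(P/Q) = (-3.499)(28/195.964).
|ε| < 1, so demand is inelastic at this price.

-0.500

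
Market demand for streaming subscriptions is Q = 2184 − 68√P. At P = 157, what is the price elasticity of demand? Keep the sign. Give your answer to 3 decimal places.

At P = 157, Q = 1331.962.
dQ/dP = −68/(2√P) = -2.713.
ε = (dQ/dP)(P/Q) = (-2.713)(157/1331.962).

-0.320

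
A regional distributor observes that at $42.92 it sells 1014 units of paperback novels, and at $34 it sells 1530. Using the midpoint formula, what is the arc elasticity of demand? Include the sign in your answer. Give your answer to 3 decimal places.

ΔQ = 1530 − 1014 = 516; ΔP = 34 − 42.92 = -8.92.
Midpoints: P̄ = 38.46, Q̄ = 1272.0.
ε = (ΔQ/ΔP)(P̄/Q̄) = (516/-8.92)(38.46/1272.0).

-1.749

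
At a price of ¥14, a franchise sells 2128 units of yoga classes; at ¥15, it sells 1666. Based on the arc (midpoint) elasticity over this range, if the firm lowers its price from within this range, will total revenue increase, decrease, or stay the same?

increase

Arc ε = (-462/1)(14.50/1897.0) ≈ -3.531.
|ε| = 3.53 > 1, so demand is elastic. A price cut therefore raises total revenue.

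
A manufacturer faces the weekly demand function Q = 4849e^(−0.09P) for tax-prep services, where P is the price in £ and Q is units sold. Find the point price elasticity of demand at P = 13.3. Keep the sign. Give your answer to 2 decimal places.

At P = 13.3, Q = 1464.879.
dQ/dP = −0.09·4849e^(−0.09P) = −0.09Q = -131.839.
ε = (dQ/dP)(P/Q) = (-131.839)(13.3/1464.879).

-1.20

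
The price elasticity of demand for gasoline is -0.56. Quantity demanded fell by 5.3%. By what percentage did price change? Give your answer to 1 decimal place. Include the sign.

%ΔP ≈ %ΔQ / ε = (-5.3%)/(-0.56) = 9.46%.

9.5%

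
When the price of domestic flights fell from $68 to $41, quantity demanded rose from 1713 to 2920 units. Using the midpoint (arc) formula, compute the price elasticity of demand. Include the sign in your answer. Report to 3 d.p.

-1.052

ΔQ = 2920 − 1713 = 1207; ΔP = 41 − 68 = -27.
Midpoints: P̄ = 54.50, Q̄ = 2316.5.
ε = (ΔQ/ΔP)(P̄/Q̄) = (1207/-27)(54.50/2316.5).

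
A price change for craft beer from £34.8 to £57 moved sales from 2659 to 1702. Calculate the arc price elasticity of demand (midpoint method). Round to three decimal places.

ΔQ = 1702 − 2659 = -957; ΔP = 57 − 34.8 = 22.2.
Midpoints: P̄ = 45.90, Q̄ = 2180.5.
ε = (ΔQ/ΔP)(P̄/Q̄) = (-957/22.2)(45.90/2180.5).

-0.907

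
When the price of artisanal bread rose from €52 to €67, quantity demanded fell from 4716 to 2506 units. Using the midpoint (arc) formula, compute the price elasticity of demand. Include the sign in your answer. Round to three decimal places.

-2.428

ΔQ = 2506 − 4716 = -2210; ΔP = 67 − 52 = 15.
Midpoints: P̄ = 59.50, Q̄ = 3611.0.
ε = (ΔQ/ΔP)(P̄/Q̄) = (-2210/15)(59.50/3611.0).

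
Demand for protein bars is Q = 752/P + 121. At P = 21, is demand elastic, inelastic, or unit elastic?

inelastic

Q = 156.810, dQ/dP = -1.705.
ε = (dQ/dP)(P/Q) ≈ -0.228.
|ε| = 0.23 < 1.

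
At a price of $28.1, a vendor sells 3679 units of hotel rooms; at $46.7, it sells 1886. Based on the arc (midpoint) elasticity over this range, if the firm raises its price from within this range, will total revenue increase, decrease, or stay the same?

Arc ε = (-1793/18.6)(37.40/2782.5) ≈ -1.296.
|ε| = 1.30 > 1, so demand is elastic. A price rise therefore reduces total revenue.

decrease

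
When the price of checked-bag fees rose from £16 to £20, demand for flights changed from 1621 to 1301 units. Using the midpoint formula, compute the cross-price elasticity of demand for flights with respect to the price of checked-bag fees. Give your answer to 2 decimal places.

ΔQ_x = 1301 − 1621 = -320; ΔP_y = 20 − 16 = 4.
Midpoints: P̄_y = 18.00, Q̄_x = 1461.0.
ε_xy = (ΔQ_x/ΔP_y)(P̄_y/Q̄_x) = (-320/4)(18.00/1461.0).

-0.99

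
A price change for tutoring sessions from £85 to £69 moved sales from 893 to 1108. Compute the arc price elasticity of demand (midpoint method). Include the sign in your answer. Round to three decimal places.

-1.034

ΔQ = 1108 − 893 = 215; ΔP = 69 − 85 = -16.
Midpoints: P̄ = 77.00, Q̄ = 1000.5.
ε = (ΔQ/ΔP)(P̄/Q̄) = (215/-16)(77.00/1000.5).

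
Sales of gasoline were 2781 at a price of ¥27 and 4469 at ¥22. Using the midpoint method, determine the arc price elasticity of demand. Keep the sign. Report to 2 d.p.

-2.28

ΔQ = 4469 − 2781 = 1688; ΔP = 22 − 27 = -5.
Midpoints: P̄ = 24.50, Q̄ = 3625.0.
ε = (ΔQ/ΔP)(P̄/Q̄) = (1688/-5)(24.50/3625.0).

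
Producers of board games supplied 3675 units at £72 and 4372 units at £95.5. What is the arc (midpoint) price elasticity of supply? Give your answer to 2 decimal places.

0.62

ΔQ = 4372 − 3675 = 697; ΔP = 95.5 − 72 = 23.5.
Midpoints: P̄ = 83.75, Q̄ = 4023.5.
ε_s = (ΔQ/ΔP)(P̄/Q̄) = (697/23.5)(83.75/4023.5).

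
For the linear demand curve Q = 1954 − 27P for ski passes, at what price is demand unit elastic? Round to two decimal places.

36.19

For linear demand Q = a − bP, ε = −bP/(a − bP). |ε| = 1 when bP = a − bP, i.e. P = a/(2b).
P = 1954/(2·27) = 1954/54 = 36.1852.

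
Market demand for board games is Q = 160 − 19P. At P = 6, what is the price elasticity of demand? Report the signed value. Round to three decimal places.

At P = 6, Q = 46.
dQ/dP = −19.
ε = (dQ/dP)(P/Q) = (-19)(6/46).

-2.478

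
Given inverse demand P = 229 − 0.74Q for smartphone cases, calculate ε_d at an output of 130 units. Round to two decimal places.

-1.38

At Q = 130, P = 229 − 0.74(130) = 132.80.
dP/dQ = −0.74, so dQ/dP = 1/(−0.74) = -1.351.
ε = (dQ/dP)(P/Q) = (-1.351)(132.80/130).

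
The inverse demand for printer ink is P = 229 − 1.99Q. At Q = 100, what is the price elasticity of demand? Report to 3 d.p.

At Q = 100, P = 229 − 1.99(100) = 30.00.
dP/dQ = −1.99, so dQ/dP = 1/(−1.99) = -0.503.
ε = (dQ/dP)(P/Q) = (-0.503)(30.00/100).

-0.151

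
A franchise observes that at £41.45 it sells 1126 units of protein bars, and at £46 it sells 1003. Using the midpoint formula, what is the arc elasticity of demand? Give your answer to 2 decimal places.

-1.11

ΔQ = 1003 − 1126 = -123; ΔP = 46 − 41.45 = 4.55.
Midpoints: P̄ = 43.73, Q̄ = 1064.5.
ε = (ΔQ/ΔP)(P̄/Q̄) = (-123/4.55)(43.73/1064.5).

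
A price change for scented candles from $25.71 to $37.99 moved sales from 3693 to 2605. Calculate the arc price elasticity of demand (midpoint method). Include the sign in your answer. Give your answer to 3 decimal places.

-0.896

ΔQ = 2605 − 3693 = -1088; ΔP = 37.99 − 25.71 = 12.28.
Midpoints: P̄ = 31.85, Q̄ = 3149.0.
ε = (ΔQ/ΔP)(P̄/Q̄) = (-1088/12.28)(31.85/3149.0).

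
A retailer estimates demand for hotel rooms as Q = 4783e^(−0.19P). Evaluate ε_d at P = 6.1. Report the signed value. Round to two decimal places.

-1.16

At P = 6.1, Q = 1500.905.
dQ/dP = −0.19·4783e^(−0.19P) = −0.19Q = -285.172.
ε = (dQ/dP)(P/Q) = (-285.172)(6.1/1500.905).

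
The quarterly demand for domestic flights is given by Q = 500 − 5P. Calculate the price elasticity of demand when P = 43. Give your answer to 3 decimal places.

At P = 43, Q = 285.
dQ/dP = −5.
ε = (dQ/dP)(P/Q) = (-5)(43/285).

-0.754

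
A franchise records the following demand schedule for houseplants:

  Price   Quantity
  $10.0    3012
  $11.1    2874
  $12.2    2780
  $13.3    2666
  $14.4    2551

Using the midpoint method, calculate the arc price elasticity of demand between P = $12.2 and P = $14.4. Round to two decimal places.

At P = 12.2, Q = 2780; at P = 14.4, Q = 2551.
ΔQ = -229, ΔP = 2.2. Midpoints: P̄ = 13.30, Q̄ = 2665.5.
ε = (ΔQ/ΔP)(P̄/Q̄) = (-229/2.2)(13.30/2665.5).

-0.52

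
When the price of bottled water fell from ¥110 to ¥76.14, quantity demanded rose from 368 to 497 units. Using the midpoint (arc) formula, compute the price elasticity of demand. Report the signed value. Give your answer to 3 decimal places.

ΔQ = 497 − 368 = 129; ΔP = 76.14 − 110 = -33.86.
Midpoints: P̄ = 93.07, Q̄ = 432.5.
ε = (ΔQ/ΔP)(P̄/Q̄) = (129/-33.86)(93.07/432.5).

-0.820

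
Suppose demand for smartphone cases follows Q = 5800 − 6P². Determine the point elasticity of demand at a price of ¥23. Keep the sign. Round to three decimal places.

-2.417

At P = 23, Q = 2626.
dQ/dP = −12P = -276.
ε = (dQ/dP)(P/Q) = (-276)(23/2626).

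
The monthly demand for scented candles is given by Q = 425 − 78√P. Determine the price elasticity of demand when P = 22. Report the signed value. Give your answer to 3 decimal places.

-3.093

At P = 22, Q = 59.148.
dQ/dP = −78/(2√P) = -8.315.
ε = (dQ/dP)(P/Q) = (-8.315)(22/59.148).
|ε| > 1, so demand is elastic at this price.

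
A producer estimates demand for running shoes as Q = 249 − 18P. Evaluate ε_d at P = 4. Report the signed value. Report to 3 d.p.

At P = 4, Q = 177.
dQ/dP = −18.
ε = (dQ/dP)(P/Q) = (-18)(4/177).
|ε| < 1, so demand is inelastic at this price.

-0.407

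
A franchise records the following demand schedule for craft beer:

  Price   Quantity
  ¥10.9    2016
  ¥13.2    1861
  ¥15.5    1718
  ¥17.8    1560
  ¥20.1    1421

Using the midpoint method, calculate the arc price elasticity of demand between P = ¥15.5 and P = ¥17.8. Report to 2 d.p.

-0.70

At P = 15.5, Q = 1718; at P = 17.8, Q = 1560.
ΔQ = -158, ΔP = 2.3. Midpoints: P̄ = 16.65, Q̄ = 1639.0.
ε = (ΔQ/ΔP)(P̄/Q̄) = (-158/2.3)(16.65/1639.0).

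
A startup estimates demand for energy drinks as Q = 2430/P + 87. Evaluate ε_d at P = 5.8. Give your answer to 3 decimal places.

At P = 5.8, Q = 505.966.
dQ/dP = −2430/P² = -72.235.
ε = (dQ/dP)(P/Q) = (-72.235)(5.8/505.966).

-0.828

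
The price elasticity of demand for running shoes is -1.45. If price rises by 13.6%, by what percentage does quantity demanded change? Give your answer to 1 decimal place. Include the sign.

%ΔQ ≈ ε × %ΔP = (-1.45)(13.6%) = -19.72%.

-19.7%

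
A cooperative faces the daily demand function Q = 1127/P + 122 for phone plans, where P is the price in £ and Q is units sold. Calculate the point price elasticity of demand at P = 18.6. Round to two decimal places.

At P = 18.6, Q = 182.591.
dQ/dP = −1127/P² = -3.258.
ε = (dQ/dP)(P/Q) = (-3.258)(18.6/182.591).

-0.33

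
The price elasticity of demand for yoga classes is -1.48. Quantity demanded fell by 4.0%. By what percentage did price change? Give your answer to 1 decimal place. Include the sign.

2.7%

%ΔP ≈ %ΔQ / ε = (-4.0%)/(-1.48) = 2.70%.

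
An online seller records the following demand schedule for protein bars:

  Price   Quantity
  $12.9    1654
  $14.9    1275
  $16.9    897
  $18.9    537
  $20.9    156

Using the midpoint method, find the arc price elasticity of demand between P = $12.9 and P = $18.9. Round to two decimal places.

-2.70

At P = 12.9, Q = 1654; at P = 18.9, Q = 537.
ΔQ = -1117, ΔP = 6.0. Midpoints: P̄ = 15.90, Q̄ = 1095.5.
ε = (ΔQ/ΔP)(P̄/Q̄) = (-1117/6.0)(15.90/1095.5).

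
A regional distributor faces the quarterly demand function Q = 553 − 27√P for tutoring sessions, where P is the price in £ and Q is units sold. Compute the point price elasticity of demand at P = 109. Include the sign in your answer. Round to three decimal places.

At P = 109, Q = 271.112.
dQ/dP = −27/(2√P) = -1.293.
ε = (dQ/dP)(P/Q) = (-1.293)(109/271.112).

-0.520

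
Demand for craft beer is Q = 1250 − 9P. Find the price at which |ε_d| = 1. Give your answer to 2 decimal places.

For linear demand Q = a − bP, ε = −bP/(a − bP). |ε| = 1 when bP = a − bP, i.e. P = a/(2b).
P = 1250/(2·9) = 1250/18 = 69.4444.

69.44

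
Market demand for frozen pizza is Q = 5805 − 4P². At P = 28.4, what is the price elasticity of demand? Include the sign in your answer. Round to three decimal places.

-2.502

At P = 28.4, Q = 2578.760.
dQ/dP = −8P = -227.200.
ε = (dQ/dP)(P/Q) = (-227.200)(28.4/2578.760).
|ε| > 1, so demand is elastic at this price.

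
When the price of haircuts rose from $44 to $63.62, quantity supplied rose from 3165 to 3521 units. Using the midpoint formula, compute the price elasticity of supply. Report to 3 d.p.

0.292

ΔQ = 3521 − 3165 = 356; ΔP = 63.62 − 44 = 19.62.
Midpoints: P̄ = 53.81, Q̄ = 3343.0.
ε_s = (ΔQ/ΔP)(P̄/Q̄) = (356/19.62)(53.81/3343.0).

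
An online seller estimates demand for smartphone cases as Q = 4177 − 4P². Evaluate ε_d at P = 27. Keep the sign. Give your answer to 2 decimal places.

-4.62

At P = 27, Q = 1261.
dQ/dP = −8P = -216.
ε = (dQ/dP)(P/Q) = (-216)(27/1261).
|ε| > 1, so demand is elastic at this price.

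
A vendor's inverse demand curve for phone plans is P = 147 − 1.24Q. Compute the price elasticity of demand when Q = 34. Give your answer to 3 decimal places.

At Q = 34, P = 147 − 1.24(34) = 104.84.
dP/dQ = −1.24, so dQ/dP = 1/(−1.24) = -0.806.
ε = (dQ/dP)(P/Q) = (-0.806)(104.84/34).

-2.487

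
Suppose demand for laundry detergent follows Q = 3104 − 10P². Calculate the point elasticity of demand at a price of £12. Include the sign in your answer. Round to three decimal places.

-1.731

At P = 12, Q = 1664.
dQ/dP = −20P = -240.
ε = (dQ/dP)(P/Q) = (-240)(12/1664).
|ε| > 1, so demand is elastic at this price.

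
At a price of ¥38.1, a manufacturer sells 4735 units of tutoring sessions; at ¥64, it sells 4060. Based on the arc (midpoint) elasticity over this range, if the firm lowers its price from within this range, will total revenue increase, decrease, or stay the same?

Arc ε = (-675/25.9)(51.05/4397.5) ≈ -0.303.
|ε| = 0.30 < 1, so demand is inelastic. A price cut therefore reduces total revenue.

decrease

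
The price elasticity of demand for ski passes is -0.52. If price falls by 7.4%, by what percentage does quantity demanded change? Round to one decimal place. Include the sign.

%ΔQ ≈ ε × %ΔP = (-0.52)(-7.4%) = 3.85%.

3.8%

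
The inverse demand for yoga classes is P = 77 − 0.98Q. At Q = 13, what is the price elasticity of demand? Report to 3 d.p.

-5.044

At Q = 13, P = 77 − 0.98(13) = 64.26.
dP/dQ = −0.98, so dQ/dP = 1/(−0.98) = -1.020.
ε = (dQ/dP)(P/Q) = (-1.020)(64.26/13).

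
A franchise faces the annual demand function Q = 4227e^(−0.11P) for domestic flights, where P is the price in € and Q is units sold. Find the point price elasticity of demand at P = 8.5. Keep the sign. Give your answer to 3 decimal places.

-0.935

At P = 8.5, Q = 1659.460.
dQ/dP = −0.11·4227e^(−0.11P) = −0.11Q = -182.541.
ε = (dQ/dP)(P/Q) = (-182.541)(8.5/1659.460).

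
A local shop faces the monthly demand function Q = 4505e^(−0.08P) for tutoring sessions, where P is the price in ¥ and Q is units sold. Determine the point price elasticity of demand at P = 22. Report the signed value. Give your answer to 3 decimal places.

At P = 22, Q = 775.062.
dQ/dP = −0.08·4505e^(−0.08P) = −0.08Q = -62.005.
ε = (dQ/dP)(P/Q) = (-62.005)(22/775.062).
|ε| > 1, so demand is elastic at this price.

-1.760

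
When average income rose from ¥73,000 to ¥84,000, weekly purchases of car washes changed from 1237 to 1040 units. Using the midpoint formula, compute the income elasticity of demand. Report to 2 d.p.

ΔQ = -197, ΔI = 11000. Midpoints: Ī = 78,500, Q̄ = 1138.5.
ε_I = (ΔQ/ΔI)(Ī/Q̄) = (-197/11000)(78500/1138.5).
ε_I < 0, so the good is inferior.

-1.23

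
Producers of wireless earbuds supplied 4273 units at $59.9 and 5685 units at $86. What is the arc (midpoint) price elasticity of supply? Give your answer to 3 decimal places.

0.793

ΔQ = 5685 − 4273 = 1412; ΔP = 86 − 59.9 = 26.1.
Midpoints: P̄ = 72.95, Q̄ = 4979.0.
ε_s = (ΔQ/ΔP)(P̄/Q̄) = (1412/26.1)(72.95/4979.0).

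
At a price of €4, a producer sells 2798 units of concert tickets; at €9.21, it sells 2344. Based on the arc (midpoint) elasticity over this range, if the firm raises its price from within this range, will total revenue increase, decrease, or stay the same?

Arc ε = (-454/5.21)(6.61/2571.0) ≈ -0.224.
|ε| = 0.22 < 1, so demand is inelastic. A price rise therefore raises total revenue.

increase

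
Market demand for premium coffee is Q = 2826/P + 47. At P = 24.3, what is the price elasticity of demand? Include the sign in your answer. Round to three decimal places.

At P = 24.3, Q = 163.296.
dQ/dP = −2826/P² = -4.786.
ε = (dQ/dP)(P/Q) = (-4.786)(24.3/163.296).
|ε| < 1, so demand is inelastic at this price.

-0.712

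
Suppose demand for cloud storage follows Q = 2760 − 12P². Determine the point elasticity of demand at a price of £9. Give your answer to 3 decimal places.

At P = 9, Q = 1788.
dQ/dP = −24P = -216.
ε = (dQ/dP)(P/Q) = (-216)(9/1788).
|ε| > 1, so demand is elastic at this price.

-1.087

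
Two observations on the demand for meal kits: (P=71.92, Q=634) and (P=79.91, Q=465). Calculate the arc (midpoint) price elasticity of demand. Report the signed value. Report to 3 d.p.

-2.922

ΔQ = 465 − 634 = -169; ΔP = 79.91 − 71.92 = 7.99.
Midpoints: P̄ = 75.91, Q̄ = 549.5.
ε = (ΔQ/ΔP)(P̄/Q̄) = (-169/7.99)(75.91/549.5).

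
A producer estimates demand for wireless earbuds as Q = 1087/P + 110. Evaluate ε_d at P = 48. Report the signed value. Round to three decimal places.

At P = 48, Q = 132.646.
dQ/dP = −1087/P² = -0.472.
ε = (dQ/dP)(P/Q) = (-0.472)(48/132.646).

-0.171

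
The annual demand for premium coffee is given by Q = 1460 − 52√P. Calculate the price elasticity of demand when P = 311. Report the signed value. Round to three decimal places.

-0.844

At P = 311, Q = 542.970.
dQ/dP = −52/(2√P) = -1.474.
ε = (dQ/dP)(P/Q) = (-1.474)(311/542.970).
|ε| < 1, so demand is inelastic at this price.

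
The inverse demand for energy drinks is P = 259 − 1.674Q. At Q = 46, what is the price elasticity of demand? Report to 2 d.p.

-2.36

At Q = 46, P = 259 − 1.674(46) = 182.00.
dP/dQ = −1.674, so dQ/dP = 1/(−1.674) = -0.597.
ε = (dQ/dP)(P/Q) = (-0.597)(182.00/46).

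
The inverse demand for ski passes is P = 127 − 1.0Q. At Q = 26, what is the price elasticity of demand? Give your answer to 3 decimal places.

-3.885

At Q = 26, P = 127 − 1.0(26) = 101.00.
dP/dQ = −1.0, so dQ/dP = 1/(−1.0) = -1.000.
ε = (dQ/dP)(P/Q) = (-1.000)(101.00/26).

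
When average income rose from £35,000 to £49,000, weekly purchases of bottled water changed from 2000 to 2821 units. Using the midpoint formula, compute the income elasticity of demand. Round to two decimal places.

1.02

ΔQ = 821, ΔI = 14000. Midpoints: Ī = 42,000, Q̄ = 2410.5.
ε_I = (ΔQ/ΔI)(Ī/Q̄) = (821/14000)(42000/2410.5).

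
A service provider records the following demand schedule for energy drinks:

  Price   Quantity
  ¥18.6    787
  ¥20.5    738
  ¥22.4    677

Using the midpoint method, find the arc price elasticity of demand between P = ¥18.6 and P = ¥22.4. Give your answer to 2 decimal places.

At P = 18.6, Q = 787; at P = 22.4, Q = 677.
ΔQ = -110, ΔP = 3.8. Midpoints: P̄ = 20.50, Q̄ = 732.0.
ε = (ΔQ/ΔP)(P̄/Q̄) = (-110/3.8)(20.50/732.0).

-0.81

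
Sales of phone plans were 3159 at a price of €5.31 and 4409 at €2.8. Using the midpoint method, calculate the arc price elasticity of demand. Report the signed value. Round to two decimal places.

ΔQ = 4409 − 3159 = 1250; ΔP = 2.8 − 5.31 = -2.51.
Midpoints: P̄ = 4.05, Q̄ = 3784.0.
ε = (ΔQ/ΔP)(P̄/Q̄) = (1250/-2.51)(4.05/3784.0).

-0.53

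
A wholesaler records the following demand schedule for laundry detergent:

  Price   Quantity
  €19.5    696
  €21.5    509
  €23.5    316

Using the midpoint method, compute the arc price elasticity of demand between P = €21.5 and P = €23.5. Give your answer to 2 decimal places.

-5.26

At P = 21.5, Q = 509; at P = 23.5, Q = 316.
ΔQ = -193, ΔP = 2.0. Midpoints: P̄ = 22.50, Q̄ = 412.5.
ε = (ΔQ/ΔP)(P̄/Q̄) = (-193/2.0)(22.50/412.5).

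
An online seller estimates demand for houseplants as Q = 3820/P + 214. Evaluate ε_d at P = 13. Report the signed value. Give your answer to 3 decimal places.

At P = 13, Q = 507.846.
dQ/dP = −3820/P² = -22.604.
ε = (dQ/dP)(P/Q) = (-22.604)(13/507.846).

-0.579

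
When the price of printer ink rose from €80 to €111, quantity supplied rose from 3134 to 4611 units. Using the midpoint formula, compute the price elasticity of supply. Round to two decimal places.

ΔQ = 4611 − 3134 = 1477; ΔP = 111 − 80 = 31.
Midpoints: P̄ = 95.50, Q̄ = 3872.5.
ε_s = (ΔQ/ΔP)(P̄/Q̄) = (1477/31)(95.50/3872.5).

1.17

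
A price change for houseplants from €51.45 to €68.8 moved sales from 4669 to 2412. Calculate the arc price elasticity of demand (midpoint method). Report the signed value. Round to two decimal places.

-2.21

ΔQ = 2412 − 4669 = -2257; ΔP = 68.8 − 51.45 = 17.35.
Midpoints: P̄ = 60.12, Q̄ = 3540.5.
ε = (ΔQ/ΔP)(P̄/Q̄) = (-2257/17.35)(60.12/3540.5).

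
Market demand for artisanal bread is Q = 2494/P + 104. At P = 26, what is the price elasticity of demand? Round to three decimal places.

-0.480

At P = 26, Q = 199.923.
dQ/dP = −2494/P² = -3.689.
ε = (dQ/dP)(P/Q) = (-3.689)(26/199.923).
|ε| < 1, so demand is inelastic at this price.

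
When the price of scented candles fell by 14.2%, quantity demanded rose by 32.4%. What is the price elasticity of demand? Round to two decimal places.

-2.28

ε = %ΔQ / %ΔP = (32.4)/(-14.2) = -2.282.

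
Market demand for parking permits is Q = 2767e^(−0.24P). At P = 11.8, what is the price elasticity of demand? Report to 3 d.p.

-2.832

At P = 11.8, Q = 162.962.
dQ/dP = −0.24·2767e^(−0.24P) = −0.24Q = -39.111.
ε = (dQ/dP)(P/Q) = (-39.111)(11.8/162.962).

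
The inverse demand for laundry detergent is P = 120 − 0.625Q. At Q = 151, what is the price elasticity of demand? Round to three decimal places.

-0.272

At Q = 151, P = 120 − 0.625(151) = 25.62.
dP/dQ = −0.625, so dQ/dP = 1/(−0.625) = -1.600.
ε = (dQ/dP)(P/Q) = (-1.600)(25.62/151).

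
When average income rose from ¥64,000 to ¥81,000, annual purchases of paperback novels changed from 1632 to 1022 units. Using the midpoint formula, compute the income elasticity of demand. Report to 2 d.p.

ΔQ = -610, ΔI = 17000. Midpoints: Ī = 72,500, Q̄ = 1327.0.
ε_I = (ΔQ/ΔI)(Ī/Q̄) = (-610/17000)(72500/1327.0).

-1.96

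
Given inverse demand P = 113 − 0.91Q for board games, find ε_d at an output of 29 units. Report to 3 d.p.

-3.282

At Q = 29, P = 113 − 0.91(29) = 86.61.
dP/dQ = −0.91, so dQ/dP = 1/(−0.91) = -1.099.
ε = (dQ/dP)(P/Q) = (-1.099)(86.61/29).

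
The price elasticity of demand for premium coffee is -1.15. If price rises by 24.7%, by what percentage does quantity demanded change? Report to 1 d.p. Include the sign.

-28.4%

%ΔQ ≈ ε × %ΔP = (-1.15)(24.7%) = -28.40%.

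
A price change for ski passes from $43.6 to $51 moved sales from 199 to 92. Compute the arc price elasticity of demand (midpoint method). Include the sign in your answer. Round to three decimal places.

ΔQ = 92 − 199 = -107; ΔP = 51 − 43.6 = 7.4.
Midpoints: P̄ = 47.30, Q̄ = 145.5.
ε = (ΔQ/ΔP)(P̄/Q̄) = (-107/7.4)(47.30/145.5).

-4.701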